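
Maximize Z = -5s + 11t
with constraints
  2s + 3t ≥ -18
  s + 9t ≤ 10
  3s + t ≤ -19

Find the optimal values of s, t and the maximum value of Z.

s = -64/5, t = 38/15, maximum Z = 1378/15

Corner points and Z = -5s + 11t:
  (-64/5, 38/15) → Z = 1378/15
  (-39/7, -16/7) → Z = 19/7
  (-181/26, 49/26) → Z = 722/13

The binding constraints are 2s + 3t = -18 and s + 9t = 10.
Solving simultaneously gives s = -64/5, t = 38/15.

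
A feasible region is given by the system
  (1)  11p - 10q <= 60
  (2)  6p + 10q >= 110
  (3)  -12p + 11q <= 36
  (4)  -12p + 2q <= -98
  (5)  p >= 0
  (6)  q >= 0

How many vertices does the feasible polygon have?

Of the 15 pairwise boundary intersections, those satisfying every inequality are:
  (10, 5)
  (1020, 1116)
  (100/11, 61/11)
  (575/54, 134/9)

4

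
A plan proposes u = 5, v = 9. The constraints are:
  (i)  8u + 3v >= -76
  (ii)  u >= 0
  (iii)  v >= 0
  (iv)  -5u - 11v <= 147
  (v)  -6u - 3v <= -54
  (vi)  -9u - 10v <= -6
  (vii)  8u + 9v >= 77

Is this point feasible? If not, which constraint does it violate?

feasible

(i): 67 ≥ -76 ✓
(ii): 5 ≥ 0 ✓
(iii): 9 ≥ 0 ✓
(iv): -124 ≤ 147 ✓
(v): -57 ≤ -54 ✓
(vi): -135 ≤ -6 ✓
(vii): 121 ≥ 77 ✓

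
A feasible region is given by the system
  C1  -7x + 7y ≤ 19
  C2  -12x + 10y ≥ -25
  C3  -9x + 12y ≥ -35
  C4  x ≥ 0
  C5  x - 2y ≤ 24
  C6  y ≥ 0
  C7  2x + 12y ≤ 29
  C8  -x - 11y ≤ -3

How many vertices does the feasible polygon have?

Pairwise boundary intersections that survive every other constraint:
  (295/82, 149/82)
  (305/142, 11/142)
  (0, 29/12)
  (0, 3/11)

4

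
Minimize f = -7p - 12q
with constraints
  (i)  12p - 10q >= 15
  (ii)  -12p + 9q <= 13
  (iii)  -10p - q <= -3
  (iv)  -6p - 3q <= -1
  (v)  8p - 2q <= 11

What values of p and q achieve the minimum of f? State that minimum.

p = 10/7, q = 3/14, minimum f = -88/7

Corner points and f = -7p - 12q:
  (55/96, -13/16) → f = 551/96
  (10/7, 3/14) → f = -88/7
  (35/36, -29/18) → f = 451/36

The binding constraints are 12p - 10q = 15 and 8p - 2q = 11.
Solving simultaneously gives p = 10/7, q = 3/14.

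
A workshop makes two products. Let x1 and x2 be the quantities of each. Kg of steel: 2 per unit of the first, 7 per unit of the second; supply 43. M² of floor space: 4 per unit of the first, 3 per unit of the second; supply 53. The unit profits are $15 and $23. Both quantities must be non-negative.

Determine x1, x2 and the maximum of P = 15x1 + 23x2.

x1 = 11, x2 = 3, maximum P = 234

The optimum lies where 2x1 + 7x2 = 43 and 4x1 + 3x2 = 53.
Solving simultaneously gives x1 = 11, x2 = 3.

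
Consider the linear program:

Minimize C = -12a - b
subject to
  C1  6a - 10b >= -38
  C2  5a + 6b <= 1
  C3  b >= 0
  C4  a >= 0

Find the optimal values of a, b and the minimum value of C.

a = 1/5, b = 0, minimum C = -12/5

Feasible corners and C = -12a - b:
  (1/5, 0) → C = -12/5
  (0, 1/6) → C = -1/6
  (0, 0) → C = 0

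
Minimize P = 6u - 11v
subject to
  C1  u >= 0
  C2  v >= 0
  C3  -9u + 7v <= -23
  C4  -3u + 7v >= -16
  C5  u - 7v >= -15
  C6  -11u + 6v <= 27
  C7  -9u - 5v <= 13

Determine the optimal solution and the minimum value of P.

Extreme points and P = 6u - 11v:
  (23/9, 0) → P = 46/3
  (16/3, 0) → P = 32
  (19/4, 79/28) → P = -71/28
  (31/2, 61/14) → P = 631/14

The optimum lies where -9u + 7v = -23 and u - 7v = -15.
Solving simultaneously gives u = 19/4, v = 79/28.

u = 19/4, v = 79/28, minimum P = -71/28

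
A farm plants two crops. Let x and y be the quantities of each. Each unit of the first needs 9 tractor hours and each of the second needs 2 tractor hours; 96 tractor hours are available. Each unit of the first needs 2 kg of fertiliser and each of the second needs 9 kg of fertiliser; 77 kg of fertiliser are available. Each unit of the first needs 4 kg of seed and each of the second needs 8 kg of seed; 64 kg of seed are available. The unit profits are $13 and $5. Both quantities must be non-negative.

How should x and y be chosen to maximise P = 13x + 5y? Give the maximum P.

Extreme points and P = 13x + 5y:
  (0, 0) → P = 0
  (0, 8) → P = 40
  (32/3, 0) → P = 416/3
  (10, 3) → P = 145

The optimum lies where 9x + 2y = 96 and 4x + 8y = 64.
Solving simultaneously gives x = 10, y = 3.

x = 10, y = 3, maximum P = 145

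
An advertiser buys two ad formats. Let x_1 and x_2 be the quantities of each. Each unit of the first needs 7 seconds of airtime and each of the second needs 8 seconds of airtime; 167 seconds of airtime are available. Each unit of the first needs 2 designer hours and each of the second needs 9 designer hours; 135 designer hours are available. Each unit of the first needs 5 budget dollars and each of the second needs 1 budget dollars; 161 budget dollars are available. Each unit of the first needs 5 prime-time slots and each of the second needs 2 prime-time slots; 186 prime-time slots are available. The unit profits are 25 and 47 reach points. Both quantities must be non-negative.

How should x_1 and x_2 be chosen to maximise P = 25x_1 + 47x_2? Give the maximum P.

Vertices and P = 25x_1 + 47x_2:
  (0, 0) → P = 0
  (0, 15) → P = 705
  (167/7, 0) → P = 4175/7
  (9, 13) → P = 836

x_1 = 9, x_2 = 13, maximum P = 836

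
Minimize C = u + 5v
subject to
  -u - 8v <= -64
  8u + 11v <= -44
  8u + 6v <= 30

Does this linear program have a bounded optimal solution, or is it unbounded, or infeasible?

From the feasible point (-1056/53, 556/53), moving in the direction (-8, 1) keeps every constraint satisfied while C decreases without bound.

unbounded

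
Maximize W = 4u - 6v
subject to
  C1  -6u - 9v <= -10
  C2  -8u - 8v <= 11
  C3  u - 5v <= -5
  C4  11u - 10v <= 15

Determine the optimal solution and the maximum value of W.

u = 25/9, v = 14/9, maximum W = 16/9

Vertices and W = 4u - 6v:
  (-179/24, 73/12) → W = -199/3
  (5/39, 40/39) → W = -220/39
  (25/9, 14/9) → W = 16/9
The feasible region is unbounded (it extends along (10, 11), (-1, 1)), but W strictly decreases along every unbounded feasible direction, so there is no improving ray and the maximum is attained at a vertex.

The optimum lies where u - 5v = -5 and 11u - 10v = 15.
Solving simultaneously gives u = 25/9, v = 14/9.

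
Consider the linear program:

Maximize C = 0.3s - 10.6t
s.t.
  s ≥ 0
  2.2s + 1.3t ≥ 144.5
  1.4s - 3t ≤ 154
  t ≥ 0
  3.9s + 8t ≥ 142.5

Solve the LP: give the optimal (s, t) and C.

Feasible corners and C = 0.3s - 10.6t:
  (0, 1445/13) → C = -15317/13
  (1445/22, 0) → C = 867/44
  (110, 0) → C = 33
The feasible region is unbounded (it extends along (0, 1), (15, 7)), but C strictly decreases along every unbounded feasible direction, so there is no improving ray and the maximum is attained at a vertex.

At the optimal vertex, 1.4s - 3t = 154 and t = 0.
Solving simultaneously gives s = 110, t = 0.

s = 110, t = 0, maximum C = 33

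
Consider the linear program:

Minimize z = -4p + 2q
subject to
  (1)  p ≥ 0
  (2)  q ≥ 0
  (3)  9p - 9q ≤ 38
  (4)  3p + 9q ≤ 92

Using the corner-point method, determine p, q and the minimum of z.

p = 65/6, q = 119/18, minimum z = -271/9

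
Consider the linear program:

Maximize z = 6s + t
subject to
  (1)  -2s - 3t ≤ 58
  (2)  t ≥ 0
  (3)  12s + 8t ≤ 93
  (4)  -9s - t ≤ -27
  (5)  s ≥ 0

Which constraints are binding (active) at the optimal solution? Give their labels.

(2) and (3)

Vertices and z = 6s + t:
  (31/4, 0) → z = 93/2
  (3, 0) → z = 18
  (41/20, 171/20) → z = 417/20

The maximum is at (31/4, 0). Substituting into each constraint, equality holds for (2) and (3); the remaining constraints have slack.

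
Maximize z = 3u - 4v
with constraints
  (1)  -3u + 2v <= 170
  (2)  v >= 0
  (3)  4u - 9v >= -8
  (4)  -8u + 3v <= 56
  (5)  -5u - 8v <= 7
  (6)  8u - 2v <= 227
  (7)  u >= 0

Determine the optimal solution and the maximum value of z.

Extreme points and z = 3u - 4v:
  (227/8, 0) → z = 681/8
  (0, 0) → z = 0
  (2059/64, 243/16) → z = 2289/64
  (0, 8/9) → z = -32/9

u = 227/8, v = 0, maximum z = 681/8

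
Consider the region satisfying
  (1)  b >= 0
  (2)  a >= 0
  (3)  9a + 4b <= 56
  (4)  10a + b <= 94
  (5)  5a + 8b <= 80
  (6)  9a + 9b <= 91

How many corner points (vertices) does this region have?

5

Of the 15 pairwise boundary intersections, those satisfying every inequality are:
  (0, 0)
  (56/9, 0)
  (0, 10)
  (28/9, 7)
  (8/27, 265/27)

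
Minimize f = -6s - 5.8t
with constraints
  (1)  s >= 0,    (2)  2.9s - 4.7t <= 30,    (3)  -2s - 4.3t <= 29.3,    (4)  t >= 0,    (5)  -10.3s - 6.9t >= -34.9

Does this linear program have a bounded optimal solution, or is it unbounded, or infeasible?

bounded optimum

Corner points and f = -6s - 5.8t:
  (0, 0) → f = 0
  (0, 349/69) → f = -10121/345
  (349/103, 0) → f = -2094/103
The feasible region has finitely many vertices and no improving ray; the minimum is -10121/345 at (0, 349/69).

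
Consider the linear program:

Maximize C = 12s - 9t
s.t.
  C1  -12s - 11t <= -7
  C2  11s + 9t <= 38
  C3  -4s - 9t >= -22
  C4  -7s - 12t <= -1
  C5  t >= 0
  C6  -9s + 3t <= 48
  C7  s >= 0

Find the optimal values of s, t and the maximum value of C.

s = 38/11, t = 0, maximum C = 456/11

The binding constraints are 11s + 9t = 38 and t = 0.
Solving simultaneously gives s = 38/11, t = 0.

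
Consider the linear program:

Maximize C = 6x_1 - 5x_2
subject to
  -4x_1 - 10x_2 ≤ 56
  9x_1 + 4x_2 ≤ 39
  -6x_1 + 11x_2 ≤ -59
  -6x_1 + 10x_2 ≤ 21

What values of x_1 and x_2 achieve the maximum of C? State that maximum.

x_1 = 307/37, x_2 = -330/37, maximum C = 3492/37

Feasible corners and C = 6x_1 - 5x_2:
  (307/37, -330/37) → C = 3492/37
  (-1/4, -11/2) → C = 26
  (665/123, -99/41) → C = 1825/41

At the optimal vertex, -4x_1 - 10x_2 = 56 and 9x_1 + 4x_2 = 39.
Solving simultaneously gives x_1 = 307/37, x_2 = -330/37.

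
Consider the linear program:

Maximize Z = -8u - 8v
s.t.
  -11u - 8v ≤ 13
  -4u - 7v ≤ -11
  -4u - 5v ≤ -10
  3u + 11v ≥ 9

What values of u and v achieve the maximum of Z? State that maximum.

u = -145/23, v = 162/23, maximum Z = -136/23

Extreme points and Z = -8u - 8v:
  (-145/23, 162/23) → Z = -136/23
  (15/8, 1/2) → Z = -19
  (58/23, 3/23) → Z = -488/23
The feasible region is unbounded (it extends along (11, -3), (-8, 11)), but Z strictly decreases along every unbounded feasible direction, so there is no improving ray and the maximum is attained at a vertex.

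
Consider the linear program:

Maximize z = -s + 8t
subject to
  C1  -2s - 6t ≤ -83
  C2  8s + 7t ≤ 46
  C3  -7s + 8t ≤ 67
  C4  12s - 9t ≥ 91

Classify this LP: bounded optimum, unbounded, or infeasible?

The boundaries -2s - 6t = -83 and 12s - 9t = 91 meet at (431/30, 407/45), but that point violates 8s + 7t ≤ 46. Every candidate vertex is excluded by some other constraint, so the feasible region is empty.

infeasible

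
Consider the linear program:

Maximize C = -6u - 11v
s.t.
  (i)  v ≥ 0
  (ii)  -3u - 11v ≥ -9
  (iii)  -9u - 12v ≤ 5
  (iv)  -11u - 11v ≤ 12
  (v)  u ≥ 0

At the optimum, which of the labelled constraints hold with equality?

(i) and (v)

Vertices and C = -6u - 11v:
  (3, 0) → C = -18
  (0, 0) → C = 0
  (0, 9/11) → C = -9

The maximum is at (0, 0). Substituting into each constraint, equality holds for (i) and (v); the remaining constraints have slack.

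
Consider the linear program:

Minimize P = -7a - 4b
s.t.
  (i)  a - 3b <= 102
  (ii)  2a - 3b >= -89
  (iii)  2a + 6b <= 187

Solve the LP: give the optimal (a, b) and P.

a = 391/4, b = -17/12, minimum P = -8143/12

Corner points and P = -7a - 4b:
  (-191, -293/3) → P = 5183/3
  (391/4, -17/12) → P = -8143/12
  (3/2, 92/3) → P = -799/6

The binding constraints are a - 3b = 102 and 2a + 6b = 187.
Solving simultaneously gives a = 391/4, b = -17/12.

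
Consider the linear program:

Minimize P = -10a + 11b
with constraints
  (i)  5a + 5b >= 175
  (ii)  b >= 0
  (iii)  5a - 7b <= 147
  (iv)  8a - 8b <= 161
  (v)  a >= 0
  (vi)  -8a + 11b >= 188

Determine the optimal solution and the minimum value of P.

Vertices and P = -10a + 11b:
  (0, 35) → P = 385
  (197/19, 468/19) → P = 3178/19
  (3275/24, 349/3) → P = -1019/12
The feasible region is unbounded (it extends along (0, 1), (1, 1)), but P strictly increases along every unbounded feasible direction, so there is no improving ray and the minimum is attained at a vertex.

At the optimal vertex, 8a - 8b = 161 and -8a + 11b = 188.
Solving simultaneously gives a = 3275/24, b = 349/3.

a = 3275/24, b = 349/3, minimum P = -1019/12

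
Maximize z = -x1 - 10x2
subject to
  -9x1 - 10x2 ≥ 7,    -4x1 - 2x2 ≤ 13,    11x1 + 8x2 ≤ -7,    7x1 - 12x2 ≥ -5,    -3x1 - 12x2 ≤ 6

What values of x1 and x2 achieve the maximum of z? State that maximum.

Corner points and z = -x1 - 10x2:
  (-7/19, -7/19) → z = 77/19
  (-67/89, -2/89) → z = 87/89
  (-1/3, -5/12) → z = 9/2
  (-11/10, -9/40) → z = 67/20

At the optimal vertex, 11x1 + 8x2 = -7 and -3x1 - 12x2 = 6.
Solving simultaneously gives x1 = -1/3, x2 = -5/12.

x1 = -1/3, x2 = -5/12, maximum z = 9/2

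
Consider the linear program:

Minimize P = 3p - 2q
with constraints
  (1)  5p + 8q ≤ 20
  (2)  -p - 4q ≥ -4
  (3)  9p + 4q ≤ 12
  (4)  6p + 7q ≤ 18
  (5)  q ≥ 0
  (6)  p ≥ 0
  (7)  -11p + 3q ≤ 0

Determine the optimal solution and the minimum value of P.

Extreme points and P = 3p - 2q:
  (1, 3/4) → P = 3/2
  (12/47, 44/47) → P = -52/47
  (4/3, 0) → P = 4
  (0, 0) → P = 0

p = 12/47, q = 44/47, minimum P = -52/47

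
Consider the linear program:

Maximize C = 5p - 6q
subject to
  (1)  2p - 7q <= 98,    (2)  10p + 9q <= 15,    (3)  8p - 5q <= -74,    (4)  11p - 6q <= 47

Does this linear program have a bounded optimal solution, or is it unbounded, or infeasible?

Corner points and C = 5p - 6q:
  (-504/23, -466/23) → C = 12
  (-591/122, 430/61) → C = -8115/122
The feasible region has finitely many vertices and no improving ray; the maximum is 12 at (-504/23, -466/23).

bounded optimum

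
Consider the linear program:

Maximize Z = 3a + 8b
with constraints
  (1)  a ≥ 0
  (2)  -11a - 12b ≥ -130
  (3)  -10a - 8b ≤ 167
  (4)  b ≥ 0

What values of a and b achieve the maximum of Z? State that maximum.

a = 0, b = 65/6, maximum Z = 260/3

The binding constraints are a = 0 and -11a - 12b = -130.
Solving simultaneously gives a = 0, b = 65/6.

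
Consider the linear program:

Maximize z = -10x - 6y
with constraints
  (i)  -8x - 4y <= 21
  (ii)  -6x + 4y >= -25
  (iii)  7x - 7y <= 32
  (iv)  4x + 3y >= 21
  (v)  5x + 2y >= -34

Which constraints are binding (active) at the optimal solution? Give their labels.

Vertices and z = -10x - 6y:
  (-147/8, 63/2) → z = -21/4
  (-47/2, 167/4) → z = -31/2
  (159/34, 13/17) → z = -873/17
The feasible region is unbounded (it extends along (2, 3), (-2, 5)), but z strictly decreases along every unbounded feasible direction, so there is no improving ray and the maximum is attained at a vertex.

The maximum is at (-147/8, 63/2). Substituting into each constraint, equality holds for (i) and (iv); the remaining constraints have slack.

(i) and (iv)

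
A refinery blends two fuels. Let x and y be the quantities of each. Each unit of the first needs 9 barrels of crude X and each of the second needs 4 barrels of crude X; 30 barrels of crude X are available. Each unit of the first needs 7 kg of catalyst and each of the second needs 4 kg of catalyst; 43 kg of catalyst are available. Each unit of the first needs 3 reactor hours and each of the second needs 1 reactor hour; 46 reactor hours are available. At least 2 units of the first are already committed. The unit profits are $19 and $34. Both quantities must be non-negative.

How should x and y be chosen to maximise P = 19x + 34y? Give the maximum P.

At the optimal vertex, 9x + 4y = 30 and x = 2.
Solving simultaneously gives x = 2, y = 3.

x = 2, y = 3, maximum P = 140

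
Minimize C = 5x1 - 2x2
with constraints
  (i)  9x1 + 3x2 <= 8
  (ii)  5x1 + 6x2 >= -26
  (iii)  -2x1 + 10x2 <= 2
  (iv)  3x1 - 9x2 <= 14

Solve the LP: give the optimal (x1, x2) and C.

x1 = -136/31, x2 = -21/31, minimum C = -638/31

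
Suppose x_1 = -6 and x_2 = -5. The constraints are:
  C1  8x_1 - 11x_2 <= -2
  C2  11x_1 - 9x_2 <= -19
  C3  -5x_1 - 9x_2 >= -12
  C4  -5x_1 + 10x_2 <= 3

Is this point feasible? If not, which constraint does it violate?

Constraint C1: 8x_1 - 11x_2 = 7, which is not ≤ -2. All other constraints are satisfied.

not feasible — violates C1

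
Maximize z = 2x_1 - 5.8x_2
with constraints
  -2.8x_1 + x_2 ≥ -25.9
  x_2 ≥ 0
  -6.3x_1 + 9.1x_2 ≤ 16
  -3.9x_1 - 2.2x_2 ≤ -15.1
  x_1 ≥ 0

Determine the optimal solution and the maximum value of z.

Feasible corners and z = 2x_1 - 5.8x_2:
  (37/4, 0) → z = 37/2
  (25169/1918, 2971/274) → z = -351423/9590
  (151/39, 0) → z = 302/39
  (3407/1645, 5251/1645) → z = -16887/1175

The optimum lies where -2.8x_1 + x_2 = -25.9 and x_2 = 0.
Solving simultaneously gives x_1 = 37/4, x_2 = 0.

x_1 = 9.25, x_2 = 0, maximum z = 18.5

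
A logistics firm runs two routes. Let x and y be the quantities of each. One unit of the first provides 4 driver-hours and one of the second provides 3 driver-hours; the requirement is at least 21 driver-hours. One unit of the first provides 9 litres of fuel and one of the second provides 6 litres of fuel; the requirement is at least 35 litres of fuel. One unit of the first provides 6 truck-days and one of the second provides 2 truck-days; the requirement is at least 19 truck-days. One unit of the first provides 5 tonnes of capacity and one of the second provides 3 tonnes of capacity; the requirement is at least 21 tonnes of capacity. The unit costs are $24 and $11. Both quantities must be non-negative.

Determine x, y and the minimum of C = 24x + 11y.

Vertices and C = 24x + 11y:
  (0, 19/2) → C = 209/2
  (21/4, 0) → C = 126
  (3/2, 5) → C = 91
The feasible region is unbounded (it extends along (0, 1), (1, 0)), but C strictly increases along every unbounded feasible direction, so there is no improving ray and the minimum is attained at a vertex.

x = 3/2, y = 5, minimum C = 91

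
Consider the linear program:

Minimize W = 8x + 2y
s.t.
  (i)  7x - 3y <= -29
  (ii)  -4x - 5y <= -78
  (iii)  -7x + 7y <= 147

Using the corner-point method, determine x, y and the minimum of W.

Feasible corners and W = 8x + 2y:
  (89/47, 662/47) → W = 2036/47
  (17/2, 59/2) → W = 127
  (-3, 18) → W = 12

At the optimal vertex, -4x - 5y = -78 and -7x + 7y = 147.
Solving simultaneously gives x = -3, y = 18.

x = -3, y = 18, minimum W = 12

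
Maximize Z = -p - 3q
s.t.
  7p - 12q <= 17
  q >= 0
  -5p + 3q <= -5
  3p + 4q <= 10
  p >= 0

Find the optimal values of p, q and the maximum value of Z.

p = 1, q = 0, maximum Z = -1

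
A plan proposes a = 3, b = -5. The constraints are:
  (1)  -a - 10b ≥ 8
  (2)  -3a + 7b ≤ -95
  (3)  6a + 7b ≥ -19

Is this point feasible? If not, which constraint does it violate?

Constraint (2): -3a + 7b = -44, which is not ≤ -95. All other constraints are satisfied.

not feasible — violates (2)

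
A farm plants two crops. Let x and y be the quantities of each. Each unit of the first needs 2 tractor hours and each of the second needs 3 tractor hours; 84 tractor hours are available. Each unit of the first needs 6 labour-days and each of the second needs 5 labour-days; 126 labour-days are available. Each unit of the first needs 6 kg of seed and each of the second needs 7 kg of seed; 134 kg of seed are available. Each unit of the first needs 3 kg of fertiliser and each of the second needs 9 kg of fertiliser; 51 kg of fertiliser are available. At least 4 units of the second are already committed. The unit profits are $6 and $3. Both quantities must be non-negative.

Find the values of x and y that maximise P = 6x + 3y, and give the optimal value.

x = 5, y = 4, maximum P = 42

Corner points and P = 6x + 3y:
  (0, 17/3) → P = 17
  (0, 4) → P = 12
  (5, 4) → P = 42

The optimum lies where 3x + 9y = 51 and y = 4.
Solving simultaneously gives x = 5, y = 4.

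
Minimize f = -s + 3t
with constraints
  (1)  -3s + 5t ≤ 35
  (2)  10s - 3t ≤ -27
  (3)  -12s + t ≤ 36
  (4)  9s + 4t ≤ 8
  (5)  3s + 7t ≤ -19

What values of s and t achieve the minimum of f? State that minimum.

s = -81/26, t = -18/13, minimum f = -27/26

Extreme points and f = -s + 3t:
  (-81/26, -18/13) → f = -27/26
  (-246/79, -109/79) → f = -81/79
  (-271/87, -40/29) → f = -89/87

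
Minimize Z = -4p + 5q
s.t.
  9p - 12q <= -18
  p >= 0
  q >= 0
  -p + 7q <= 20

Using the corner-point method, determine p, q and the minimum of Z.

Corner points and Z = -4p + 5q:
  (0, 3/2) → Z = 15/2
  (38/17, 54/17) → Z = 118/17
  (0, 20/7) → Z = 100/7

The optimum lies where 9p - 12q = -18 and -p + 7q = 20.
Solving simultaneously gives p = 38/17, q = 54/17.

p = 38/17, q = 54/17, minimum Z = 118/17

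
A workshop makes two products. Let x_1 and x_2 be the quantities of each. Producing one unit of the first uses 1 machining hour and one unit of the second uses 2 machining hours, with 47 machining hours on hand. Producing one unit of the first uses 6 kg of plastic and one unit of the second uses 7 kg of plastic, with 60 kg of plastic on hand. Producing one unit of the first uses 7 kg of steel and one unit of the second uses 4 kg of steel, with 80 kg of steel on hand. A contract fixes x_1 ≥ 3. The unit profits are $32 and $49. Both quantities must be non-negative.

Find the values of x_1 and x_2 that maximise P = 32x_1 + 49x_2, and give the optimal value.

x_1 = 3, x_2 = 6, maximum P = 390

Extreme points and P = 32x_1 + 49x_2:
  (10, 0) → P = 320
  (3, 0) → P = 96
  (3, 6) → P = 390

The optimum lies where 6x_1 + 7x_2 = 60 and x_1 = 3.
Solving simultaneously gives x_1 = 3, x_2 = 6.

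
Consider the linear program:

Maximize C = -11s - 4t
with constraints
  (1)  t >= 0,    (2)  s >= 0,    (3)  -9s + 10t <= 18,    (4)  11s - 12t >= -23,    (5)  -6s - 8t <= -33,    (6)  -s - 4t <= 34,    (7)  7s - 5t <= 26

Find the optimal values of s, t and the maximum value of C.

Extreme points and C = -11s - 4t:
  (31/22, 135/44) → C = -611/22
  (14, 72/5) → C = -1058/5
  (373/86, 75/86) → C = -4403/86

The optimum lies where -9s + 10t = 18 and -6s - 8t = -33.
Solving simultaneously gives s = 31/22, t = 135/44.

s = 31/22, t = 135/44, maximum C = -611/22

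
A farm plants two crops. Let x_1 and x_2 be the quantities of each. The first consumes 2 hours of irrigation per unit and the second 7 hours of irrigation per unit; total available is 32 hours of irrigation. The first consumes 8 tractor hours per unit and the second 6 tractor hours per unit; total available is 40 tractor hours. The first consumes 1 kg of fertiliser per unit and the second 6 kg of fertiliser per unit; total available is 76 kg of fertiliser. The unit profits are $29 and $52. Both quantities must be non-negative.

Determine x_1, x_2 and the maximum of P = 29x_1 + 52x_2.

Feasible corners and P = 29x_1 + 52x_2:
  (0, 0) → P = 0
  (0, 32/7) → P = 1664/7
  (5, 0) → P = 145
  (2, 4) → P = 266

The binding constraints are 2x_1 + 7x_2 = 32 and 8x_1 + 6x_2 = 40.
Solving simultaneously gives x_1 = 2, x_2 = 4.

x_1 = 2, x_2 = 4, maximum P = 266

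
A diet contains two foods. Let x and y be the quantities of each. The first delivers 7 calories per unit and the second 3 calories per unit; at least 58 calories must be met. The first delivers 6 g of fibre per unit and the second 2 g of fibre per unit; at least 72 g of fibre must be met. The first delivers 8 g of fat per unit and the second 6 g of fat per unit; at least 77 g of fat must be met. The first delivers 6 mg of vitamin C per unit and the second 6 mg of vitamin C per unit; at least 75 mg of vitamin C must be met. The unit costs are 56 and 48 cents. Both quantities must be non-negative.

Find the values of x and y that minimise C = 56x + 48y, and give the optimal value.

Corner points and C = 56x + 48y:
  (0, 36) → C = 1728
  (25/2, 0) → C = 700
  (47/4, 3/4) → C = 694
The feasible region is unbounded (it extends along (0, 1), (1, 0)), but C strictly increases along every unbounded feasible direction, so there is no improving ray and the minimum is attained at a vertex.

The optimum lies where 6x + 2y = 72 and 6x + 6y = 75.
Solving simultaneously gives x = 47/4, y = 3/4.

x = 47/4, y = 3/4, minimum C = 694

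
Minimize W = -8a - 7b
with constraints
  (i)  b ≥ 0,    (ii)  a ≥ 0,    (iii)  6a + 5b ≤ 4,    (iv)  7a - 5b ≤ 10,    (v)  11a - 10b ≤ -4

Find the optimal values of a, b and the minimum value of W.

a = 0, b = 4/5, minimum W = -28/5

Feasible corners and W = -8a - 7b:
  (0, 4/5) → W = -28/5
  (0, 2/5) → W = -14/5
  (4/23, 68/115) → W = -636/115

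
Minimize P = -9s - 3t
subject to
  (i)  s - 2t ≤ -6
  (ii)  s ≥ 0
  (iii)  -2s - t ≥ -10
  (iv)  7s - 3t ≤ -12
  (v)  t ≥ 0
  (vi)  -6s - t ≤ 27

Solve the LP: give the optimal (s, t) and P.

s = 18/13, t = 94/13, minimum P = -444/13

Feasible corners and P = -9s - 3t:
  (0, 10) → P = -30
  (0, 4) → P = -12
  (18/13, 94/13) → P = -444/13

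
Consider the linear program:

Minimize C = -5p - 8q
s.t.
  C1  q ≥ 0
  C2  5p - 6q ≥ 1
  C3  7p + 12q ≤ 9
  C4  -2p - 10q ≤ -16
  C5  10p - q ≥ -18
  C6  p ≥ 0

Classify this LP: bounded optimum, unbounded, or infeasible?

infeasible

The boundaries q = 0 and 5p - 6q = 1 meet at (1/5, 0), but that point violates -2p - 10q ≤ -16. Every candidate vertex is excluded by some other constraint, so the feasible region is empty.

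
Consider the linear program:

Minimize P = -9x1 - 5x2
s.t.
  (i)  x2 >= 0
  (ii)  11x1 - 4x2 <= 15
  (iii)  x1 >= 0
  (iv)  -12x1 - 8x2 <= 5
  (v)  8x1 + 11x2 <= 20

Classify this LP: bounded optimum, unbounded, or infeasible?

Feasible corners and P = -9x1 - 5x2:
  (15/11, 0) → P = -135/11
  (0, 0) → P = 0
  (245/153, 100/153) → P = -2705/153
  (0, 20/11) → P = -100/11
The feasible region has finitely many vertices and no improving ray; the minimum is -2705/153 at (245/153, 100/153).

bounded optimum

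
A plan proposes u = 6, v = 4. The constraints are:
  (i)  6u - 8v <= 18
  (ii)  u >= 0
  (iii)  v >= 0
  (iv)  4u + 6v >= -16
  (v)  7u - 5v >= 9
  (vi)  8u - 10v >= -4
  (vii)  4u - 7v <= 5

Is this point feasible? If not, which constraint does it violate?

(i): 4 ≤ 18 ✓
(ii): 6 ≥ 0 ✓
(iii): 4 ≥ 0 ✓
(iv): 48 ≥ -16 ✓
(v): 22 ≥ 9 ✓
(vi): 8 ≥ -4 ✓
(vii): -4 ≤ 5 ✓

feasible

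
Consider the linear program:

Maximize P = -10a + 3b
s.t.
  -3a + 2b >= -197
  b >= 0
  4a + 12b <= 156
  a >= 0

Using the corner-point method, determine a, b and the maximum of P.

a = 0, b = 13, maximum P = 39

Vertices and P = -10a + 3b:
  (39, 0) → P = -390
  (0, 0) → P = 0
  (0, 13) → P = 39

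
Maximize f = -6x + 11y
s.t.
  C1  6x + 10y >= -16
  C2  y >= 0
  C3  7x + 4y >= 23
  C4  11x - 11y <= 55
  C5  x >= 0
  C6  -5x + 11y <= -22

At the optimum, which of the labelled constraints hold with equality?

C2 and C6

Extreme points and f = -6x + 11y:
  (5, 0) → f = -30
  (22/5, 0) → f = -132/5
  (11/2, 1/2) → f = -55/2

The maximum is at (22/5, 0). Substituting into each constraint, equality holds for C2 and C6; the remaining constraints have slack.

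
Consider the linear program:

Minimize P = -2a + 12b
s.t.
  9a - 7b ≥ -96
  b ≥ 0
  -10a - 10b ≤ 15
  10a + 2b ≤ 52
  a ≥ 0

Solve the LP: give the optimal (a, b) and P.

a = 26/5, b = 0, minimum P = -52/5

Feasible corners and P = -2a + 12b:
  (43/22, 357/22) → P = 2099/11
  (0, 96/7) → P = 1152/7
  (26/5, 0) → P = -52/5
  (0, 0) → P = 0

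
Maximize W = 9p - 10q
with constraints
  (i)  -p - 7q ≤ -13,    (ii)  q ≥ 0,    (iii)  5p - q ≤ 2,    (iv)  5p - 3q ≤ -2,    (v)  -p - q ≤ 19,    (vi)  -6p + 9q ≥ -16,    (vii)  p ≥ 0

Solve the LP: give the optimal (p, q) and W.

p = 25/38, q = 67/38, maximum W = -445/38

Extreme points and W = 9p - 10q:
  (25/38, 67/38) → W = -445/38
  (0, 13/7) → W = -130/7
  (4/5, 2) → W = -64/5
The feasible region is unbounded (it extends along (0, 1), (1, 5)), but W strictly decreases along every unbounded feasible direction, so there is no improving ray and the maximum is attained at a vertex.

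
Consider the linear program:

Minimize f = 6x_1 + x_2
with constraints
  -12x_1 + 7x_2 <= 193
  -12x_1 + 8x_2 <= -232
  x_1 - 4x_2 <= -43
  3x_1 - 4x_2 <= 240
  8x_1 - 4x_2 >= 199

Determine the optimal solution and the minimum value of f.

x_1 = 242/7, x_2 = 543/28, minimum f = 6351/28

Feasible corners and f = 6x_1 + x_2:
  (83/2, 133/4) → f = 1129/4
  (283/2, 369/8) → f = 7161/8
  (242/7, 543/28) → f = 6351/28
The feasible region is unbounded (it extends along (4, 3), (2, 3)), but f strictly increases along every unbounded feasible direction, so there is no improving ray and the minimum is attained at a vertex.

The optimum lies where x_1 - 4x_2 = -43 and 8x_1 - 4x_2 = 199.
Solving simultaneously gives x_1 = 242/7, x_2 = 543/28.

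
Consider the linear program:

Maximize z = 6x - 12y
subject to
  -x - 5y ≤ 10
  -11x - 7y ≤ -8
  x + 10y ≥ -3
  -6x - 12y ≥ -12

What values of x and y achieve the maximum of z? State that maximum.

x = 13/4, y = -5/8, maximum z = 27

The binding constraints are x + 10y = -3 and -6x - 12y = -12.
Solving simultaneously gives x = 13/4, y = -5/8.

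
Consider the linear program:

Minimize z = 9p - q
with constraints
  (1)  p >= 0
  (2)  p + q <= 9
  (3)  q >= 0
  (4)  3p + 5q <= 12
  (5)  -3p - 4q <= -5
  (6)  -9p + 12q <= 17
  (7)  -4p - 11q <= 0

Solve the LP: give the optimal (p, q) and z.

Feasible corners and z = 9p - q:
  (0, 5/4) → z = -5/4
  (0, 17/12) → z = -17/12
  (4, 0) → z = 36
  (5/3, 0) → z = 15
  (59/81, 53/27) → z = 124/27

The optimum lies where p = 0 and -9p + 12q = 17.
Solving simultaneously gives p = 0, q = 17/12.

p = 0, q = 17/12, minimum z = -17/12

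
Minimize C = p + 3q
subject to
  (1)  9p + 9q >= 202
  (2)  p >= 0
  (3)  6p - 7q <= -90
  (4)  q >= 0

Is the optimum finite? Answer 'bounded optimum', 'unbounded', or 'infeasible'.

bounded optimum

Vertices and C = p + 3q:
  (0, 202/9) → C = 202/3
  (604/117, 674/39) → C = 6670/117
The feasible region has finitely many vertices and no improving ray; the minimum is 6670/117 at (604/117, 674/39).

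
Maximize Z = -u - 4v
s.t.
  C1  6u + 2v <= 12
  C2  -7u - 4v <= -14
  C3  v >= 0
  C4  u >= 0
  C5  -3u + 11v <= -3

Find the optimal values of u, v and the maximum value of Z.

Extreme points and Z = -u - 4v:
  (2, 0) → Z = -2
  (23/12, 1/4) → Z = -35/12
  (166/89, 21/89) → Z = -250/89

The binding constraints are 6u + 2v = 12 and -7u - 4v = -14.
Solving simultaneously gives u = 2, v = 0.

u = 2, v = 0, maximum Z = -2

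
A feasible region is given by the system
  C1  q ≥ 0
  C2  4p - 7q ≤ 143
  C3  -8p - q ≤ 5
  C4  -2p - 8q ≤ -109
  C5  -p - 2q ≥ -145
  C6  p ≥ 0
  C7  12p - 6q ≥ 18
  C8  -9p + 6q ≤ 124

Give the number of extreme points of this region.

The feasible vertices (each the meet of two boundaries and inside every other half-plane) are:
  (1907/46, 75/23)
  (1301/15, 437/15)
  (133/18, 106/9)
  (151/5, 287/5)

4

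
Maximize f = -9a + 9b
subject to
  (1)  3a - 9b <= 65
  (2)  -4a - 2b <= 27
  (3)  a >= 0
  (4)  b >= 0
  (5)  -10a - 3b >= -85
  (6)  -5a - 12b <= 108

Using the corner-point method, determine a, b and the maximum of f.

a = 0, b = 85/3, maximum f = 255

Feasible corners and f = -9a + 9b:
  (0, 0) → f = 0
  (0, 85/3) → f = 255
  (17/2, 0) → f = -153/2

At the optimal vertex, a = 0 and -10a - 3b = -85.
Solving simultaneously gives a = 0, b = 85/3.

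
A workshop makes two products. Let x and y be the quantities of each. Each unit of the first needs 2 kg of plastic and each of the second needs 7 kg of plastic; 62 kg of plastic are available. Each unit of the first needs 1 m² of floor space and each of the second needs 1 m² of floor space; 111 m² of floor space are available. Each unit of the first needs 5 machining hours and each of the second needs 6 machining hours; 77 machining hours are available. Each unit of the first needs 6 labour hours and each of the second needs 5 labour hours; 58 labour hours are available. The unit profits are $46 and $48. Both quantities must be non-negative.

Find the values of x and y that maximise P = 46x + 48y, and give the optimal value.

x = 3, y = 8, maximum P = 522

Feasible corners and P = 46x + 48y:
  (0, 0) → P = 0
  (0, 62/7) → P = 2976/7
  (29/3, 0) → P = 1334/3
  (3, 8) → P = 522

The optimum lies where 2x + 7y = 62 and 6x + 5y = 58.
Solving simultaneously gives x = 3, y = 8.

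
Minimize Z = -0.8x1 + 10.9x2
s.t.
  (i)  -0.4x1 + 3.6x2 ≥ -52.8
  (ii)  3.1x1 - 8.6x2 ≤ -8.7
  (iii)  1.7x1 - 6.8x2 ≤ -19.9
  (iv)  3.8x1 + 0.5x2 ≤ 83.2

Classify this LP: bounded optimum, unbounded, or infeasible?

unbounded

From the feasible point (-10767/85, -2443/85), moving in the direction (-3.6, -0.4) keeps every constraint satisfied while Z decreases without bound.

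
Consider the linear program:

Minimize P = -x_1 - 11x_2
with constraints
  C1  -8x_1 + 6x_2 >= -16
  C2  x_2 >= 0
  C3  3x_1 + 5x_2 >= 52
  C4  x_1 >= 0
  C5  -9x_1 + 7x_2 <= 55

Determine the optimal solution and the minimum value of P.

x_1 = 221, x_2 = 292, minimum P = -3433

Corner points and P = -x_1 - 11x_2:
  (196/29, 184/29) → P = -2220/29
  (221, 292) → P = -3433
  (89/66, 211/22) → P = -3526/33

At the optimal vertex, -8x_1 + 6x_2 = -16 and -9x_1 + 7x_2 = 55.
Solving simultaneously gives x_1 = 221, x_2 = 292.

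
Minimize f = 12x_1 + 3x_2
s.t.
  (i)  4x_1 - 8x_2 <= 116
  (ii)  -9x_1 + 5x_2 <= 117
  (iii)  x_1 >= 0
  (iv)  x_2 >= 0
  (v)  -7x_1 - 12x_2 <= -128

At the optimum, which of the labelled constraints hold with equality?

(iii) and (v)

Extreme points and f = 12x_1 + 3x_2:
  (29, 0) → f = 348
  (0, 117/5) → f = 351/5
  (0, 32/3) → f = 32
  (128/7, 0) → f = 1536/7
The feasible region is unbounded (it extends along (2, 1), (5, 9)), but f strictly increases along every unbounded feasible direction, so there is no improving ray and the minimum is attained at a vertex.

The minimum is at (0, 32/3). Substituting into each constraint, equality holds for (iii) and (v); the remaining constraints have slack.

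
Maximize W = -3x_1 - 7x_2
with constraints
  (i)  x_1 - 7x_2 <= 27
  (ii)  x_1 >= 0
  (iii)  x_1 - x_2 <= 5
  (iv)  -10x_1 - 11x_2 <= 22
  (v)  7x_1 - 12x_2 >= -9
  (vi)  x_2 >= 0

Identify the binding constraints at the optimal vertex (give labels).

Vertices and W = -3x_1 - 7x_2:
  (0, 3/4) → W = -21/4
  (0, 0) → W = 0
  (69/5, 44/5) → W = -103
  (5, 0) → W = -15

The maximum is at (0, 0). Substituting into each constraint, equality holds for (ii) and (vi); the remaining constraints have slack.

(ii) and (vi)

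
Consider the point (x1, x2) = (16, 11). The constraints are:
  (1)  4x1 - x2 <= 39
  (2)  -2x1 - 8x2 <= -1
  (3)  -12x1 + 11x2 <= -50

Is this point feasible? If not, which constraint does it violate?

not feasible — violates (1)

Constraint (1): 4x1 - x2 = 53, which is not ≤ 39. All other constraints are satisfied.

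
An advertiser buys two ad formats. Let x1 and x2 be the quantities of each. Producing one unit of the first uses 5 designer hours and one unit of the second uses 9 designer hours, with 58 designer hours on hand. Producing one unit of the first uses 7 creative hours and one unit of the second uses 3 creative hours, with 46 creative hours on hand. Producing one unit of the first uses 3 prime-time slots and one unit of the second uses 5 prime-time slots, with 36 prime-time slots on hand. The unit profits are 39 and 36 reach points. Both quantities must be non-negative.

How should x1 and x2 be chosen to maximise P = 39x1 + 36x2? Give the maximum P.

The binding constraints are 5x1 + 9x2 = 58 and 7x1 + 3x2 = 46.
Solving simultaneously gives x1 = 5, x2 = 11/3.

x1 = 5, x2 = 11/3, maximum P = 327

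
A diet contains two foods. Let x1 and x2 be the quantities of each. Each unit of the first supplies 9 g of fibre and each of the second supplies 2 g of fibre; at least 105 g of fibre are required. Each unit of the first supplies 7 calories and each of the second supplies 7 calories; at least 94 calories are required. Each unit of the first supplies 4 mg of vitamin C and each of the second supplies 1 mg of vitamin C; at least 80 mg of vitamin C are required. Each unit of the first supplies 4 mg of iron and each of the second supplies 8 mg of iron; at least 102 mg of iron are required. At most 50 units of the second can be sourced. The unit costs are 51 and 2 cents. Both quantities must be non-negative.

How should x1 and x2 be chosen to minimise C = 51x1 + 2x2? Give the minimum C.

Corner points and C = 51x1 + 2x2:
  (51/2, 0) → C = 2601/2
  (269/14, 22/7) → C = 13807/14
  (15/2, 50) → C = 965/2
The feasible region is unbounded (it extends along (1, 0)), but C strictly increases along every unbounded feasible direction, so there is no improving ray and the minimum is attained at a vertex.

The optimum lies where 4x1 + x2 = 80 and x2 = 50.
Solving simultaneously gives x1 = 15/2, x2 = 50.

x1 = 15/2, x2 = 50, minimum C = 965/2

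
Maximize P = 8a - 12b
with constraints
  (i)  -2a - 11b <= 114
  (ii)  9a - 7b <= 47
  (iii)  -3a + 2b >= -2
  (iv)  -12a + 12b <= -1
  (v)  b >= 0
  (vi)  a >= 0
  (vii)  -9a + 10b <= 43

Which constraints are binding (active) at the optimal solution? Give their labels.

(iii) and (v)

Feasible corners and P = 8a - 12b:
  (11/6, 7/4) → P = -19/3
  (2/3, 0) → P = 16/3
  (1/12, 0) → P = 2/3

The maximum is at (2/3, 0). Substituting into each constraint, equality holds for (iii) and (v); the remaining constraints have slack.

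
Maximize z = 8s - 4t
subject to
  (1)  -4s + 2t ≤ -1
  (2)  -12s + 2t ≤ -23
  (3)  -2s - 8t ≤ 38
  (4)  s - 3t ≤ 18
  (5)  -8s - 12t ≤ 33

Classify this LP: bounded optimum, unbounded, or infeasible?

unbounded

From the feasible point (11/4, 5), moving in the direction (3, 1) keeps every constraint satisfied while z increases without bound.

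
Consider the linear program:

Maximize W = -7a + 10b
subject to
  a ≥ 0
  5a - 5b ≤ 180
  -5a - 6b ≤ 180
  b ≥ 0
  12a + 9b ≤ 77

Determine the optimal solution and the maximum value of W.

a = 0, b = 77/9, maximum W = 770/9

Feasible corners and W = -7a + 10b:
  (0, 0) → W = 0
  (0, 77/9) → W = 770/9
  (77/12, 0) → W = -539/12

At the optimal vertex, a = 0 and 12a + 9b = 77.
Solving simultaneously gives a = 0, b = 77/9.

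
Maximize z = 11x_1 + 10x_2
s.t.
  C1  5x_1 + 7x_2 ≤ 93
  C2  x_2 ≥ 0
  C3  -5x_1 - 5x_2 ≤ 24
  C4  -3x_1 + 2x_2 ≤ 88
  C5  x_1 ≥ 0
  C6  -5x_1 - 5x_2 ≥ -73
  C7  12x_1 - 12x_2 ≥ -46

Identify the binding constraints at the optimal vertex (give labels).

Vertices and z = 11x_1 + 10x_2:
  (0, 0) → z = 0
  (73/5, 0) → z = 803/5
  (0, 23/6) → z = 115/3
  (323/60, 553/60) → z = 9083/60

The maximum is at (73/5, 0). Substituting into each constraint, equality holds for C2 and C6; the remaining constraints have slack.

C2 and C6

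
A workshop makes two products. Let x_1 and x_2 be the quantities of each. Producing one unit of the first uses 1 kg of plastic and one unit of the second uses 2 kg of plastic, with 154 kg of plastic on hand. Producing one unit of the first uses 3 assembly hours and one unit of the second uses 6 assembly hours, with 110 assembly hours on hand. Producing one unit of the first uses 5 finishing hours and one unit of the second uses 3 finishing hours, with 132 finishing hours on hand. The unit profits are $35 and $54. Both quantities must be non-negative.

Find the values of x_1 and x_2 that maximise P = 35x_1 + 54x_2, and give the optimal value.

x_1 = 22, x_2 = 22/3, maximum P = 1166

Corner points and P = 35x_1 + 54x_2:
  (0, 0) → P = 0
  (0, 55/3) → P = 990
  (132/5, 0) → P = 924
  (22, 22/3) → P = 1166

At the optimal vertex, 3x_1 + 6x_2 = 110 and 5x_1 + 3x_2 = 132.
Solving simultaneously gives x_1 = 22, x_2 = 22/3.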